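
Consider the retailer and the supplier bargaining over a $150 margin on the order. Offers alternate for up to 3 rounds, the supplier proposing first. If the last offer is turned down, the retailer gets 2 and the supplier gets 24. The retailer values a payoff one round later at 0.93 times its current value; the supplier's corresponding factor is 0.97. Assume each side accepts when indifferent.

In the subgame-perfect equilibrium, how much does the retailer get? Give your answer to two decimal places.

5.99

Round 3 (the supplier proposes): the retailer gets 2 if talks fail, so the supplier offers 2 and keeps 148.
Round 2 (the retailer proposes): the supplier can get 148 next round, worth 0.97 × 148 = 143.56 now; the retailer offers that and keeps 6.44.
Round 1 (the supplier proposes): the retailer can get 6.44 next round, worth 0.93 × 6.44 = 5.9892 now, so the supplier offers 5.9892, keeping 144.0108.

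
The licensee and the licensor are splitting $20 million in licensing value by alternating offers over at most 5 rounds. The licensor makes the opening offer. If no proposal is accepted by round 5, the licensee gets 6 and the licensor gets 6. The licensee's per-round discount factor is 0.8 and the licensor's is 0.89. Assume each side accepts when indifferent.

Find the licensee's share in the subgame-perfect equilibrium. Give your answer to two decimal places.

6.05

By backward induction:
Round 5 (the licensor proposes): the licensee gets 6 if talks fail, so the licensor offers 6 and keeps 14.
Round 4 (the licensee proposes): the licensor can get 14 next round, worth 0.89 × 14 = 12.46 now. The licensee offers 12.46 and keeps 20 − 12.46 = 7.54.
Round 3 (the licensor proposes): the licensee can get 7.54 next round, worth 0.8 × 7.54 = 6.032 now. The licensor offers 6.032 and keeps 20 − 6.032 = 13.968.
Round 2 (the licensee proposes): the licensor can get 13.968 next round, worth 0.89 × 13.968 = 12.43152 now. The licensee offers 12.43152 and keeps 20 − 12.43152 = 7.56848.
Round 1 (the licensor proposes): the licensee can get 7.56848 next round, worth 0.8 × 7.56848 = 6.054784 now; the licensor offers that and keeps 13.945216.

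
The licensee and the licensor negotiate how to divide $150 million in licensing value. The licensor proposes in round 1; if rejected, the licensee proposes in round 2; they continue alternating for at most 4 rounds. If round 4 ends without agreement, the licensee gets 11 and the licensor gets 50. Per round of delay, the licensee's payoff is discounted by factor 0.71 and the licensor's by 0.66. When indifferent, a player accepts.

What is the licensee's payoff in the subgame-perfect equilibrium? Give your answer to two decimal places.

69.48

Round 4 (the licensee proposes): the licensor gets 50 if talks fail, so the licensee offers 50 and keeps 100.
Round 3 (the licensor proposes): the licensee can get 100 next round, worth 0.71 × 100 = 71 now. The licensor offers 71 and keeps 150 − 71 = 79.
Round 2 (the licensee proposes): the licensor can get 79 next round, worth 0.66 × 79 = 52.14 now; the licensee offers that and keeps 97.86.
Round 1 (the licensor proposes): the licensee can get 97.86 next round, worth 0.71 × 97.86 = 69.4806 now. The licensor offers 69.4806 and keeps 150 − 69.4806 = 80.5194.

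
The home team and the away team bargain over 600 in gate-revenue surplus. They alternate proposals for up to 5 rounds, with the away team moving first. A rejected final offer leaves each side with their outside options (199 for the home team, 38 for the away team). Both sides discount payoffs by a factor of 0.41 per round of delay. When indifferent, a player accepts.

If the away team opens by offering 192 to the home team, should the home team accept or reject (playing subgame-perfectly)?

Work out the home team's continuation value if the offer is rejected.
Round 5 (the away team proposes): the home team gets 199 if talks fail, so the away team offers 199 and keeps 401.
Round 4 (the home team proposes): the away team can get 401 next round, worth 0.41 × 401 = 164.41 now; the home team offers that and keeps 435.59.
Round 3 (the away team proposes): the home team can get 435.59 next round, worth 0.41 × 435.59 = 178.5919 now. The away team offers 178.5919 and keeps 600 − 178.5919 = 421.4081.
Round 2 (the home team proposes): the away team can get 421.4081 next round, worth 0.41 × 421.4081 = 172.777321 now. The home team offers 172.777321 and keeps 600 − 172.777321 = 427.222679.
So by rejecting in round 1, the home team gets 427.222679 next round, worth 0.41 × 427.222679 = 175.16129839 now.
Offer 192 ≥ 175.16129839, so the home team accepts.

Accept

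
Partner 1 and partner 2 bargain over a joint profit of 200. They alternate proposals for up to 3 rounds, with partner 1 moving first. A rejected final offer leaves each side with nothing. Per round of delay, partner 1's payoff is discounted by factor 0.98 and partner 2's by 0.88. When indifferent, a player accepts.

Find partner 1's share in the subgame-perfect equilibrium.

196.48

Round 3 (partner 1 proposes): rejection yields 0 for partner 2; partner 1 offers 0 and keeps 200.
Round 2 (partner 2 proposes): partner 1 can get 200 next round, worth 0.98 × 200 = 196 now; partner 2 offers that and keeps 4.
Round 1 (partner 1 proposes): partner 2 can get 4 next round, worth 0.88 × 4 = 3.52 now, so partner 1 offers 3.52, keeping 196.48.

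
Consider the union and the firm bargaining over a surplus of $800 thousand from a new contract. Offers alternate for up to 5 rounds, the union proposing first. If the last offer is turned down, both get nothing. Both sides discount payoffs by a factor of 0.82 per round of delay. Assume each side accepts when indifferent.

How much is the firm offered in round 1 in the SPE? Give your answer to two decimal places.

197.48

Round 5 (the union proposes): the firm will accept anything ≥ 0, so the union offers 0 and keeps 800.
Round 4 (the firm proposes): the union can get 800 next round, worth 0.82 × 800 = 656 now, so the firm offers 656, keeping 144.
Round 3 (the union proposes): the firm can get 144 next round, worth 0.82 × 144 = 118.08 now. The union offers 118.08 and keeps 800 − 118.08 = 681.92.
Round 2 (the firm proposes): the union can get 681.92 next round, worth 0.82 × 681.92 = 559.1744 now. The firm offers 559.1744 and keeps 800 − 559.1744 = 240.8256.
Round 1 (the union proposes): the firm can get 240.8256 next round, worth 0.82 × 240.8256 = 197.476992 now. The union offers 197.476992 and keeps 800 − 197.476992 = 602.523008.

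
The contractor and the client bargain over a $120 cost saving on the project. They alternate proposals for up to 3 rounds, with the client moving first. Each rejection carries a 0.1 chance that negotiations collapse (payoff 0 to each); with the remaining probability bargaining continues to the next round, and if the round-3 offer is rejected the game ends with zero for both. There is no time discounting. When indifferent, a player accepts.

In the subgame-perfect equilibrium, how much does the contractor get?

10.8

Round 3 (the client proposes): the contractor will accept anything ≥ 0, so the client offers 0 and keeps 120.
Round 2 (the contractor proposes): rejecting gives the client an expected 0.9 × 120 = 108; the contractor offers that and keeps 12.
Round 1 (the client proposes): rejecting gives the contractor an expected 0.9 × 12 = 10.8. The client offers 10.8 and keeps 120 − 10.8 = 109.2.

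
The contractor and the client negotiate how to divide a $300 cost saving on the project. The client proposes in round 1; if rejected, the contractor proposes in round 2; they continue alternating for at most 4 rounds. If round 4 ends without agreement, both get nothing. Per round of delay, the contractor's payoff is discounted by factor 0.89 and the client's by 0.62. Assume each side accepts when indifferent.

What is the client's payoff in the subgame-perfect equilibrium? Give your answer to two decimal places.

51.21

Work backward from the last round.
Round 4 (the contractor proposes): the client will accept anything ≥ 0, so the contractor offers 0 and keeps 300.
Round 3 (the client proposes): the contractor can get 300 next round, worth 0.89 × 300 = 267 now, so the client offers 267, keeping 33.
Round 2 (the contractor proposes): the client can get 33 next round, worth 0.62 × 33 = 20.46 now; the contractor offers that and keeps 279.54.
Round 1 (the client proposes): the contractor can get 279.54 next round, worth 0.89 × 279.54 = 248.7906 now. The client offers 248.7906 and keeps 300 − 248.7906 = 51.2094.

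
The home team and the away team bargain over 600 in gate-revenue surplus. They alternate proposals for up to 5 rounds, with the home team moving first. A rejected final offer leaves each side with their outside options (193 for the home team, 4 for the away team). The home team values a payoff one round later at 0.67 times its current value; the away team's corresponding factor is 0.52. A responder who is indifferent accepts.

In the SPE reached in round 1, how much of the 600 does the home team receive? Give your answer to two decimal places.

Round 5 (the home team proposes): the away team gets 4 if talks fail, so the home team offers 4 and keeps 596.
Round 4 (the away team proposes): the home team can get 596 next round, worth 0.67 × 596 = 399.32 now. The away team offers 399.32 and keeps 600 − 399.32 = 200.68.
Round 3 (the home team proposes): the away team can get 200.68 next round, worth 0.52 × 200.68 = 104.3536 now. The home team offers 104.3536 and keeps 600 − 104.3536 = 495.6464.
Round 2 (the away team proposes): the home team can get 495.6464 next round, worth 0.67 × 495.6464 = 332.083088 now; the away team offers that and keeps 267.916912.
Round 1 (the home team proposes): the away team can get 267.916912 next round, worth 0.52 × 267.916912 = 139.31679424 now, so the home team offers 139.31679424, keeping 460.68320576.

460.68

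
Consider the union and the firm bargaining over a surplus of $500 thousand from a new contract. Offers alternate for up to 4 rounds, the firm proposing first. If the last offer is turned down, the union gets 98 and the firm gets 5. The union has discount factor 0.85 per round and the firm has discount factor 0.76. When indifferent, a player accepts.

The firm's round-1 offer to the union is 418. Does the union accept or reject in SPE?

Work out the union's continuation value if the offer is rejected.
Round 4 (the union proposes): the firm gets 5 if talks fail, so the union offers 5 and keeps 495.
Round 3 (the firm proposes): the union can get 495 next round, worth 0.85 × 495 = 420.75 now; the firm offers that and keeps 79.25.
Round 2 (the union proposes): the firm can get 79.25 next round, worth 0.76 × 79.25 = 60.23 now. The union offers 60.23 and keeps 500 − 60.23 = 439.77.
So by rejecting in round 1, the union gets 439.77 next round, worth 0.85 × 439.77 = 373.8045 now.
Offer 418 ≥ 373.8045, so the union accepts.

Accept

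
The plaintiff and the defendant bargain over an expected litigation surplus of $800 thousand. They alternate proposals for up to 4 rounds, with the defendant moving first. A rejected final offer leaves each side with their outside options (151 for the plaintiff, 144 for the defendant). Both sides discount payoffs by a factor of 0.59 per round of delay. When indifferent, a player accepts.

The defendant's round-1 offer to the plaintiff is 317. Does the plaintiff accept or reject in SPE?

Round 4 (the plaintiff proposes): the defendant gets 144 if talks fail, so the plaintiff offers 144 and keeps 656.
Round 3 (the defendant proposes): the plaintiff can get 656 next round, worth 0.59 × 656 = 387.04 now, so the defendant offers 387.04, keeping 412.96.
Round 2 (the plaintiff proposes): the defendant can get 412.96 next round, worth 0.59 × 412.96 = 243.6464 now. The plaintiff offers 243.6464 and keeps 800 − 243.6464 = 556.3536.
So by rejecting in round 1, the plaintiff gets 556.3536 next round, worth 0.59 × 556.3536 = 328.248624 now.
Offer 317 < 328.248624, so the plaintiff rejects.

Reject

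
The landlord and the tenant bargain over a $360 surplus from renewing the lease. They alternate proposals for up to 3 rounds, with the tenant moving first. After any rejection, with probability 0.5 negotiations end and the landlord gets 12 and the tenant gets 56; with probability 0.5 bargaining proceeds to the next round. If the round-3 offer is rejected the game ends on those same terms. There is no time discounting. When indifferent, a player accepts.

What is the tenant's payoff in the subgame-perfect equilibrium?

275

Round 3 (the tenant proposes): the landlord gets 12 if talks fail, so the tenant offers 12 and keeps 348.
Round 2 (the landlord proposes): rejecting gives the tenant an expected 0.5 × 348 + 0.5 × 56 = 202; the landlord offers that and keeps 158.
Round 1 (the tenant proposes): rejecting gives the landlord an expected 0.5 × 158 + 0.5 × 12 = 85. The tenant offers 85 and keeps 360 − 85 = 275.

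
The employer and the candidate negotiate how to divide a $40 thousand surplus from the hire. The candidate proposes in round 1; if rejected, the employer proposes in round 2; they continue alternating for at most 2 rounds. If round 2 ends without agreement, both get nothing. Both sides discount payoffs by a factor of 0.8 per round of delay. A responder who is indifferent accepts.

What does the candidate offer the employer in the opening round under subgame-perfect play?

Round 2 (the employer proposes): rejection yields 0 for the candidate; the employer offers 0 and keeps 40.
Round 1 (the candidate proposes): the employer can get 40 next round, worth 0.8 × 40 = 32 now, so the candidate offers 32, keeping 8.

32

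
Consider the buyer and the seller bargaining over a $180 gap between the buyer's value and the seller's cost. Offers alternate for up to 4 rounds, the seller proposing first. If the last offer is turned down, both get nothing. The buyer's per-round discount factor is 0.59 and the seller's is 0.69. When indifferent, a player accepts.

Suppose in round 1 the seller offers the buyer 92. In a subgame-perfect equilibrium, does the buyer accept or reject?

Round 4 (the buyer proposes): rejection yields 0 for the seller; the buyer offers 0 and keeps 180.
Round 3 (the seller proposes): the buyer can get 180 next round, worth 0.59 × 180 = 106.2 now. The seller offers 106.2 and keeps 180 − 106.2 = 73.8.
Round 2 (the buyer proposes): the seller can get 73.8 next round, worth 0.69 × 73.8 = 50.922 now; the buyer offers that and keeps 129.078.
So by rejecting in round 1, the buyer gets 129.078 next round, worth 0.59 × 129.078 = 76.15602 now.
Offer 92 ≥ 76.15602, so the buyer accepts.

Accept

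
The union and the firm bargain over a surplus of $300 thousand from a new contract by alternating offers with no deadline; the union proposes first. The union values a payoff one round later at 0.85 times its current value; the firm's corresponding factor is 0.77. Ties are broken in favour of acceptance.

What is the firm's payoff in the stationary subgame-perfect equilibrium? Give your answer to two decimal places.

When the union proposes, the firm accepts any offer worth at least 0.77 times what the firm would get by proposing next round; and vice versa.
This gives x = 300 − 0.77y and y = 300 − 0.85x, where x and y are each side's share when it proposes.
Hence (1 − 0.77·0.85)x = 300(1 − 0.77), i.e. 0.3455·x = 69.
x ≈ 199.7106; the firm's share is 300 − x ≈ 100.2894.

100.29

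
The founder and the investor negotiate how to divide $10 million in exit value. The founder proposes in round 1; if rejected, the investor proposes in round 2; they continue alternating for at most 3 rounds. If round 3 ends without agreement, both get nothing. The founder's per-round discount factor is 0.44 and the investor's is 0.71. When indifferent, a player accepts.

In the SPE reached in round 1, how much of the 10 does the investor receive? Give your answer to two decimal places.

3.98

By backward induction:
Round 3 (the founder proposes): rejection yields 0 for the investor; the founder offers 0 and keeps 10.
Round 2 (the investor proposes): the founder can get 10 next round, worth 0.44 × 10 = 4.4 now, so the investor offers 4.4, keeping 5.6.
Round 1 (the founder proposes): the investor can get 5.6 next round, worth 0.71 × 5.6 = 3.976 now, so the founder offers 3.976, keeping 6.024.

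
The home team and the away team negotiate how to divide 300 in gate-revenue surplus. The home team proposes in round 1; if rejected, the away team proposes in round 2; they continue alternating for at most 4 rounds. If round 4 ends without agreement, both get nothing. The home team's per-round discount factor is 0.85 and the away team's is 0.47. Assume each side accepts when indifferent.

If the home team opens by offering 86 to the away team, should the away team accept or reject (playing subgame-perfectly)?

Round 4 (the away team proposes): rejection yields 0 for the home team; the away team offers 0 and keeps 300.
Round 3 (the home team proposes): the away team can get 300 next round, worth 0.47 × 300 = 141 now, so the home team offers 141, keeping 159.
Round 2 (the away team proposes): the home team can get 159 next round, worth 0.85 × 159 = 135.15 now, so the away team offers 135.15, keeping 164.85.
So by rejecting in round 1, the away team gets 164.85 next round, worth 0.47 × 164.85 = 77.4795 now.
Offer 86 ≥ 77.4795, so the away team accepts.

Accept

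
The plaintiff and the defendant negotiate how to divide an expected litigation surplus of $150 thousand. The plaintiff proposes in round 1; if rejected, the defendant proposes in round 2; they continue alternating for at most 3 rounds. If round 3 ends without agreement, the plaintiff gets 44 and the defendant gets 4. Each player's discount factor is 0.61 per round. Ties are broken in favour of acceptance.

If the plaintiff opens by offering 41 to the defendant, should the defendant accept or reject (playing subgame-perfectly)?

Accept

Round 3 (the plaintiff proposes): the defendant gets 4 if talks fail, so the plaintiff offers 4 and keeps 146.
Round 2 (the defendant proposes): the plaintiff can get 146 next round, worth 0.61 × 146 = 89.06 now; the defendant offers that and keeps 60.94.
So by rejecting in round 1, the defendant gets 60.94 next round, worth 0.61 × 60.94 = 37.1734 now.
Offer 41 ≥ 37.1734, so the defendant accepts.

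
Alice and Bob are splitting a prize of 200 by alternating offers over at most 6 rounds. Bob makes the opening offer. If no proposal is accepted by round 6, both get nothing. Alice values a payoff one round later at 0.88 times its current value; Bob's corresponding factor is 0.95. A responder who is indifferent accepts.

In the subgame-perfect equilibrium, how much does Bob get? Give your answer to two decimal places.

60.84

Work backward from the last round.
Round 6 (Alice proposes): rejection yields 0 for Bob; Alice offers 0 and keeps 200.
Round 5 (Bob proposes): Alice can get 200 next round, worth 0.88 × 200 = 176 now; Bob offers that and keeps 24.
Round 4 (Alice proposes): Bob can get 24 next round, worth 0.95 × 24 = 22.8 now, so Alice offers 22.8, keeping 177.2.
Round 3 (Bob proposes): Alice can get 177.2 next round, worth 0.88 × 177.2 = 155.936 now, so Bob offers 155.936, keeping 44.064.
Round 2 (Alice proposes): Bob can get 44.064 next round, worth 0.95 × 44.064 = 41.8608 now. Alice offers 41.8608 and keeps 200 − 41.8608 = 158.1392.
Round 1 (Bob proposes): Alice can get 158.1392 next round, worth 0.88 × 158.1392 = 139.162496 now, so Bob offers 139.162496, keeping 60.837504.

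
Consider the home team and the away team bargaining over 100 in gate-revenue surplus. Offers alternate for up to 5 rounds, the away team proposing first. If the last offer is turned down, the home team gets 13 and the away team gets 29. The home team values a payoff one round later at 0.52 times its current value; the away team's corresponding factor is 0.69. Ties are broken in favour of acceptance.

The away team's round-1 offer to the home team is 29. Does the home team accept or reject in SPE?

Round 5 (the away team proposes): the home team gets 13 if talks fail, so the away team offers 13 and keeps 87.
Round 4 (the home team proposes): the away team can get 87 next round, worth 0.69 × 87 = 60.03 now; the home team offers that and keeps 39.97.
Round 3 (the away team proposes): the home team can get 39.97 next round, worth 0.52 × 39.97 = 20.7844 now; the away team offers that and keeps 79.2156.
Round 2 (the home team proposes): the away team can get 79.2156 next round, worth 0.69 × 79.2156 = 54.658764 now. The home team offers 54.658764 and keeps 100 − 54.658764 = 45.341236.
So by rejecting in round 1, the home team gets 45.341236 next round, worth 0.52 × 45.341236 = 23.57744272 now.
Offer 29 ≥ 23.57744272, so the home team accepts.

Accept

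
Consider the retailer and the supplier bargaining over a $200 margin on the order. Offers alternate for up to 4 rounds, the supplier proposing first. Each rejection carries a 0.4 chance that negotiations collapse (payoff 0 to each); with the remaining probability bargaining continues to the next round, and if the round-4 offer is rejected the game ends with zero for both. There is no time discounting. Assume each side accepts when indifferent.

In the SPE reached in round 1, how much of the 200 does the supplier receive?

Round 4 (the retailer proposes): the supplier will accept anything ≥ 0, so the retailer offers 0 and keeps 200.
Round 3 (the supplier proposes): rejecting gives the retailer an expected 0.6 × 200 = 120. The supplier offers 120 and keeps 200 − 120 = 80.
Round 2 (the retailer proposes): rejecting gives the supplier an expected 0.6 × 80 = 48; the retailer offers that and keeps 152.
Round 1 (the supplier proposes): rejecting gives the retailer an expected 0.6 × 152 = 91.2. The supplier offers 91.2 and keeps 200 − 91.2 = 108.8.

108.8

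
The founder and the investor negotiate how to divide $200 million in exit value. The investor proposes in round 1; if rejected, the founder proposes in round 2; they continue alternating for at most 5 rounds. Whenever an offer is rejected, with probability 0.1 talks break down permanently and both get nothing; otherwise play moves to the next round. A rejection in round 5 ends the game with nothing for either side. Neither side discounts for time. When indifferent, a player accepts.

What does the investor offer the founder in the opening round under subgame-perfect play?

32.58

Round 5 (the investor proposes): the founder will accept anything ≥ 0, so the investor offers 0 and keeps 200.
Round 4 (the founder proposes): rejecting gives the investor an expected 0.9 × 200 = 180, so the founder offers 180, keeping 20.
Round 3 (the investor proposes): rejecting gives the founder an expected 0.9 × 20 = 18. The investor offers 18 and keeps 200 − 18 = 182.
Round 2 (the founder proposes): rejecting gives the investor an expected 0.9 × 182 = 163.8; the founder offers that and keeps 36.2.
Round 1 (the investor proposes): rejecting gives the founder an expected 0.9 × 36.2 = 32.58; the investor offers that and keeps 167.42.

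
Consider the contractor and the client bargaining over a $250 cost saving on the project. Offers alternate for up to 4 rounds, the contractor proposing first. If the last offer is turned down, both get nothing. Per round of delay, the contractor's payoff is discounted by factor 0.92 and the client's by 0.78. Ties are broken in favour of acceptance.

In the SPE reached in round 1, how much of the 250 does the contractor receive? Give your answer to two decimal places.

94.47

Round 4 (the client proposes): the contractor will accept anything ≥ 0, so the client offers 0 and keeps 250.
Round 3 (the contractor proposes): the client can get 250 next round, worth 0.78 × 250 = 195 now, so the contractor offers 195, keeping 55.
Round 2 (the client proposes): the contractor can get 55 next round, worth 0.92 × 55 = 50.6 now. The client offers 50.6 and keeps 250 − 50.6 = 199.4.
Round 1 (the contractor proposes): the client can get 199.4 next round, worth 0.78 × 199.4 = 155.532 now. The contractor offers 155.532 and keeps 250 − 155.532 = 94.468.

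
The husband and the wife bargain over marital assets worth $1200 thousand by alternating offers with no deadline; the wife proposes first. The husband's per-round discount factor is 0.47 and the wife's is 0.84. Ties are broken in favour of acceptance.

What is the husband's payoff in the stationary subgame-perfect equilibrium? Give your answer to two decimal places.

Let x be the wife's share when the wife proposes and y be the husband's share when the husband proposes.
The husband accepts iff offered ≥ 0.47·y, so x = 1200 − 0.47y. Symmetrically y = 1200 − 0.84x.
Substituting: x = 1200 − 0.47(1200 − 0.84x), giving x(1 − 0.84·0.47) = 1200(1 − 0.47).
So x = 1200 × 0.53 / 0.6052 ≈ 1050.8923, and the husband receives 1200 − x ≈ 149.1077.

149.11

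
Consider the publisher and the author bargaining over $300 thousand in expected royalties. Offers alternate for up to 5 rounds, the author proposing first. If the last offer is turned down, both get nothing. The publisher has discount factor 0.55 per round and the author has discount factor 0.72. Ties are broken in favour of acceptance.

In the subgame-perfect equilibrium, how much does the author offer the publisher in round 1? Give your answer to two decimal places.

Solve by backward induction from round 5.
Round 5 (the author proposes): rejection yields 0 for the publisher; the author offers 0 and keeps 300.
Round 4 (the publisher proposes): the author can get 300 next round, worth 0.72 × 300 = 216 now. The publisher offers 216 and keeps 300 − 216 = 84.
Round 3 (the author proposes): the publisher can get 84 next round, worth 0.55 × 84 = 46.2 now; the author offers that and keeps 253.8.
Round 2 (the publisher proposes): the author can get 253.8 next round, worth 0.72 × 253.8 = 182.736 now. The publisher offers 182.736 and keeps 300 − 182.736 = 117.264.
Round 1 (the author proposes): the publisher can get 117.264 next round, worth 0.55 × 117.264 = 64.4952 now, so the author offers 64.4952, keeping 235.5048.

64.50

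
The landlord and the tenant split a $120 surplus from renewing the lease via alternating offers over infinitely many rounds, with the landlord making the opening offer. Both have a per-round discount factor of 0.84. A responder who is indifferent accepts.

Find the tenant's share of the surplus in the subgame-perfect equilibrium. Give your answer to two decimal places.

54.78

When the landlord proposes, the tenant accepts any offer worth at least 0.84 times what the tenant would get by proposing next round; and vice versa.
This gives x = 120 − 0.84y and y = 120 − 0.84x, where x and y are each side's share when it proposes.
Hence (1 − 0.84·0.84)x = 120(1 − 0.84), i.e. 0.2944·x = 19.2.
x ≈ 65.2174; the tenant's share is 120 − x ≈ 54.7826.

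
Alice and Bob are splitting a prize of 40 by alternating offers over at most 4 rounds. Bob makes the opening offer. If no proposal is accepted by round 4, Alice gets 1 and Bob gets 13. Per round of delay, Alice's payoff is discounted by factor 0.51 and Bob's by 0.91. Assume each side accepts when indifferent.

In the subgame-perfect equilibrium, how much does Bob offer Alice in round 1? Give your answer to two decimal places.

8.23

Work backward from the last round.
Round 4 (Alice proposes): Bob gets 13 if talks fail, so Alice offers 13 and keeps 27.
Round 3 (Bob proposes): Alice can get 27 next round, worth 0.51 × 27 = 13.77 now; Bob offers that and keeps 26.23.
Round 2 (Alice proposes): Bob can get 26.23 next round, worth 0.91 × 26.23 = 23.8693 now; Alice offers that and keeps 16.1307.
Round 1 (Bob proposes): Alice can get 16.1307 next round, worth 0.51 × 16.1307 = 8.226657 now; Bob offers that and keeps 31.773343.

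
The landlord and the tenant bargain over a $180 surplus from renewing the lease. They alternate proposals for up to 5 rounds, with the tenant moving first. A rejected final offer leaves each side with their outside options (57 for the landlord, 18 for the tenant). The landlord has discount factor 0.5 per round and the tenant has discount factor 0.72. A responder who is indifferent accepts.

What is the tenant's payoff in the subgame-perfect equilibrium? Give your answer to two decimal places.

Round 5 (the tenant proposes): the landlord gets 57 if talks fail, so the tenant offers 57 and keeps 123.
Round 4 (the landlord proposes): the tenant can get 123 next round, worth 0.72 × 123 = 88.56 now. The landlord offers 88.56 and keeps 180 − 88.56 = 91.44.
Round 3 (the tenant proposes): the landlord can get 91.44 next round, worth 0.5 × 91.44 = 45.72 now, so the tenant offers 45.72, keeping 134.28.
Round 2 (the landlord proposes): the tenant can get 134.28 next round, worth 0.72 × 134.28 = 96.6816 now, so the landlord offers 96.6816, keeping 83.3184.
Round 1 (the tenant proposes): the landlord can get 83.3184 next round, worth 0.5 × 83.3184 = 41.6592 now; the tenant offers that and keeps 138.3408.

138.34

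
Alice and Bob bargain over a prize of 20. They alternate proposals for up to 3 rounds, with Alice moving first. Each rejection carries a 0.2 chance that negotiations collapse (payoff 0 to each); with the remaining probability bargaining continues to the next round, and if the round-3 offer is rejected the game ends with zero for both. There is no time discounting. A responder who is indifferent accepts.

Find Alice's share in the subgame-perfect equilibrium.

16.8

Round 3 (Alice proposes): rejection yields 0 for Bob; Alice offers 0 and keeps 20.
Round 2 (Bob proposes): rejecting gives Alice an expected 0.8 × 20 = 16; Bob offers that and keeps 4.
Round 1 (Alice proposes): rejecting gives Bob an expected 0.8 × 4 = 3.2, so Alice offers 3.2, keeping 16.8.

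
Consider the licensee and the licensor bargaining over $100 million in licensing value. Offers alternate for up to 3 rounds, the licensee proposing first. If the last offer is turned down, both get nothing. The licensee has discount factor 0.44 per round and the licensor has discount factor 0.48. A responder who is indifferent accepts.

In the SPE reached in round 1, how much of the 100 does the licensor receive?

26.88

Round 3 (the licensee proposes): the licensor will accept anything ≥ 0, so the licensee offers 0 and keeps 100.
Round 2 (the licensor proposes): the licensee can get 100 next round, worth 0.44 × 100 = 44 now; the licensor offers that and keeps 56.
Round 1 (the licensee proposes): the licensor can get 56 next round, worth 0.48 × 56 = 26.88 now, so the licensee offers 26.88, keeping 73.12.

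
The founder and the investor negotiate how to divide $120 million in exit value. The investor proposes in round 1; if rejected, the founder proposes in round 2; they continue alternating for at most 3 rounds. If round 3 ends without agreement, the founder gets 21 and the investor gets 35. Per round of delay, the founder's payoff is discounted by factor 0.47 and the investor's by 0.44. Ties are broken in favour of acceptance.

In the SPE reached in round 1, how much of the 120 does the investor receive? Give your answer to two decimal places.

84.07

Round 3 (the investor proposes): the founder gets 21 if talks fail, so the investor offers 21 and keeps 99.
Round 2 (the founder proposes): the investor can get 99 next round, worth 0.44 × 99 = 43.56 now; the founder offers that and keeps 76.44.
Round 1 (the investor proposes): the founder can get 76.44 next round, worth 0.47 × 76.44 = 35.9268 now, so the investor offers 35.9268, keeping 84.0732.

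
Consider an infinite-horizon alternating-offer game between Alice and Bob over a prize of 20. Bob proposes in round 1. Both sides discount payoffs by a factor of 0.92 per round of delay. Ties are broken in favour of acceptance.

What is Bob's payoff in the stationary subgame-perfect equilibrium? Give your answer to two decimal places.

When Bob proposes, Alice accepts any offer worth at least 0.92 times what Alice would get by proposing next round; and vice versa.
This gives x = 20 − 0.92y and y = 20 − 0.92x, where x and y are each side's share when it proposes.
Hence (1 − 0.92·0.92)x = 20(1 − 0.92), i.e. 0.1536·x = 1.6.
x ≈ 10.4167; Alice's share is 20 − x ≈ 9.5833.

10.42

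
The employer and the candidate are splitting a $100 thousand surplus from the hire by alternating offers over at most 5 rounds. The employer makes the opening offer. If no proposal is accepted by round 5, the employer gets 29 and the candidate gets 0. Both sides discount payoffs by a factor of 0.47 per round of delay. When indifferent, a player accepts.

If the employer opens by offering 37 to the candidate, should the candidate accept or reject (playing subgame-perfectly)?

Accept

Round 5 (the employer proposes): rejection yields 0 for the candidate; the employer offers 0 and keeps 100.
Round 4 (the candidate proposes): the employer can get 100 next round, worth 0.47 × 100 = 47 now; the candidate offers that and keeps 53.
Round 3 (the employer proposes): the candidate can get 53 next round, worth 0.47 × 53 = 24.91 now. The employer offers 24.91 and keeps 100 − 24.91 = 75.09.
Round 2 (the candidate proposes): the employer can get 75.09 next round, worth 0.47 × 75.09 = 35.2923 now; the candidate offers that and keeps 64.7077.
So by rejecting in round 1, the candidate gets 64.7077 next round, worth 0.47 × 64.7077 = 30.412619 now.
Offer 37 ≥ 30.412619, so the candidate accepts.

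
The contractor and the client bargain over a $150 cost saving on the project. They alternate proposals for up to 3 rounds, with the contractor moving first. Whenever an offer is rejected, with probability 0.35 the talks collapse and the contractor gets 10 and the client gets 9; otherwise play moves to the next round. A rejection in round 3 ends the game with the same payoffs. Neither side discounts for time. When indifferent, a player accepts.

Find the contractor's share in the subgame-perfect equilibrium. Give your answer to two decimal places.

111.20

Round 3 (the contractor proposes): the client gets 9 if talks fail, so the contractor offers 9 and keeps 141.
Round 2 (the client proposes): rejecting gives the contractor an expected 0.65 × 141 + 0.35 × 10 = 95.15; the client offers that and keeps 54.85.
Round 1 (the contractor proposes): rejecting gives the client an expected 0.65 × 54.85 + 0.35 × 9 = 38.8025; the contractor offers that and keeps 111.1975.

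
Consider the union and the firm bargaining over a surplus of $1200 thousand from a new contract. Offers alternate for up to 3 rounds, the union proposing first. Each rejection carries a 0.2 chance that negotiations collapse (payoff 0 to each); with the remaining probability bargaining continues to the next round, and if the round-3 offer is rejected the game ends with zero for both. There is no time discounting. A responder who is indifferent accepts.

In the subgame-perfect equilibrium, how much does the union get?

Round 3 (the union proposes): rejection yields 0 for the firm; the union offers 0 and keeps 1200.
Round 2 (the firm proposes): rejecting gives the union an expected 0.8 × 1200 = 960. The firm offers 960 and keeps 1200 − 960 = 240.
Round 1 (the union proposes): rejecting gives the firm an expected 0.8 × 240 = 192; the union offers that and keeps 1008.

1008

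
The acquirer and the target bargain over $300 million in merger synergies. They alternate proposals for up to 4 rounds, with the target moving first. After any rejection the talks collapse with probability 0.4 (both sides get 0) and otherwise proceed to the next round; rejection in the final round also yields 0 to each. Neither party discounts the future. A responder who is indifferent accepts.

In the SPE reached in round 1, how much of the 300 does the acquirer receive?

Round 4 (the acquirer proposes): the target will accept anything ≥ 0, so the acquirer offers 0 and keeps 300.
Round 3 (the target proposes): rejecting gives the acquirer an expected 0.6 × 300 = 180. The target offers 180 and keeps 300 − 180 = 120.
Round 2 (the acquirer proposes): rejecting gives the target an expected 0.6 × 120 = 72, so the acquirer offers 72, keeping 228.
Round 1 (the target proposes): rejecting gives the acquirer an expected 0.6 × 228 = 136.8. The target offers 136.8 and keeps 300 − 136.8 = 163.2.

136.8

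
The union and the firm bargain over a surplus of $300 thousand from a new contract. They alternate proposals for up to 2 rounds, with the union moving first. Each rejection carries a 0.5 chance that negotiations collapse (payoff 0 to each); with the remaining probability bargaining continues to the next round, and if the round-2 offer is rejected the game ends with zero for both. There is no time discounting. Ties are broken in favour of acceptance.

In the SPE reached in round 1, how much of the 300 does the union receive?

By backward induction:
Round 2 (the firm proposes): the union will accept anything ≥ 0, so the firm offers 0 and keeps 300.
Round 1 (the union proposes): rejecting gives the firm an expected 0.5 × 300 = 150; the union offers that and keeps 150.

150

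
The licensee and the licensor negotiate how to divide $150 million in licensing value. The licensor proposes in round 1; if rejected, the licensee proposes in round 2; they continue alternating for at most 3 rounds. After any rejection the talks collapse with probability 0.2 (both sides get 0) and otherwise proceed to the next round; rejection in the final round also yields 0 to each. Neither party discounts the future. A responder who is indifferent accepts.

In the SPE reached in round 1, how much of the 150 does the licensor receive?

126

By backward induction:
Round 3 (the licensor proposes): rejection yields 0 for the licensee; the licensor offers 0 and keeps 150.
Round 2 (the licensee proposes): rejecting gives the licensor an expected 0.8 × 150 = 120. The licensee offers 120 and keeps 150 − 120 = 30.
Round 1 (the licensor proposes): rejecting gives the licensee an expected 0.8 × 30 = 24. The licensor offers 24 and keeps 150 − 24 = 126.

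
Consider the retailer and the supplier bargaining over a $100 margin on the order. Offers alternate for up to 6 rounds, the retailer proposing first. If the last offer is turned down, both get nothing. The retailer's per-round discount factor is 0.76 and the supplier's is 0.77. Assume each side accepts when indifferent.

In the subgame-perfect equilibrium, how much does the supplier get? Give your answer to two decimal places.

55.66

Round 6 (the supplier proposes): the retailer will accept anything ≥ 0, so the supplier offers 0 and keeps 100.
Round 5 (the retailer proposes): the supplier can get 100 next round, worth 0.77 × 100 = 77 now. The retailer offers 77 and keeps 100 − 77 = 23.
Round 4 (the supplier proposes): the retailer can get 23 next round, worth 0.76 × 23 = 17.48 now. The supplier offers 17.48 and keeps 100 − 17.48 = 82.52.
Round 3 (the retailer proposes): the supplier can get 82.52 next round, worth 0.77 × 82.52 = 63.5404 now, so the retailer offers 63.5404, keeping 36.4596.
Round 2 (the supplier proposes): the retailer can get 36.4596 next round, worth 0.76 × 36.4596 = 27.709296 now, so the supplier offers 27.709296, keeping 72.290704.
Round 1 (the retailer proposes): the supplier can get 72.290704 next round, worth 0.77 × 72.290704 = 55.66384208 now; the retailer offers that and keeps 44.33615792.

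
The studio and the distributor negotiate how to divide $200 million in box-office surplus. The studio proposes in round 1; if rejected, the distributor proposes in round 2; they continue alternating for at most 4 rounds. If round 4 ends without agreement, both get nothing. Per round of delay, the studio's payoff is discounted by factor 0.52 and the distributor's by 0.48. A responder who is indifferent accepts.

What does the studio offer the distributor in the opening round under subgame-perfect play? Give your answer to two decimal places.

70.04

Round 4 (the distributor proposes): the studio will accept anything ≥ 0, so the distributor offers 0 and keeps 200.
Round 3 (the studio proposes): the distributor can get 200 next round, worth 0.48 × 200 = 96 now. The studio offers 96 and keeps 200 − 96 = 104.
Round 2 (the distributor proposes): the studio can get 104 next round, worth 0.52 × 104 = 54.08 now, so the distributor offers 54.08, keeping 145.92.
Round 1 (the studio proposes): the distributor can get 145.92 next round, worth 0.48 × 145.92 = 70.0416 now; the studio offers that and keeps 129.9584.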